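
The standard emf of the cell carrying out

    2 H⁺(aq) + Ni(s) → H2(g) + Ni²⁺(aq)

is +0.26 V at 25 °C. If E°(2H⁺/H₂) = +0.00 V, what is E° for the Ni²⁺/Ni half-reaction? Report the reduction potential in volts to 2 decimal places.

−0.26 V

In the reaction as written the 2H⁺/H₂ couple is reduced (cathode) and Ni²⁺/Ni is oxidized (anode), so E°cell = E°(2H⁺/H₂) − E°(Ni²⁺/Ni).
E°(Ni²⁺/Ni) = E°(cathode) − E°cell = +0.00 − (+0.26) = −0.26 V.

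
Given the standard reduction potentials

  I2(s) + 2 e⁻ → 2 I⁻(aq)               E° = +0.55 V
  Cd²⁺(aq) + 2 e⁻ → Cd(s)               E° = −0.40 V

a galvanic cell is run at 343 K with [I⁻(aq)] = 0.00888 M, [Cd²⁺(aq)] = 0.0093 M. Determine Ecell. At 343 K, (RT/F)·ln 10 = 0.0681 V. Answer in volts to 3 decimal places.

Since E°(I₂/I⁻) > E°(Cd²⁺/Cd), I₂/I⁻ serves as the cathode.
E°cell = +0.55 − (−0.40) = +0.95 V, with n = 2 electrons transferred.
The balanced reaction is I2(s) + Cd(s) → 2 I⁻(aq) + Cd²⁺(aq), so Q = [I⁻(aq)]^2·[Cd²⁺(aq)] = 7.33×10^−7 and log Q = −6.135.
Applying E = E° − (RT ln10/nF)·log Q gives +0.95 − (0.0681/2)(−6.135) = +1.159 V.

+1.159 V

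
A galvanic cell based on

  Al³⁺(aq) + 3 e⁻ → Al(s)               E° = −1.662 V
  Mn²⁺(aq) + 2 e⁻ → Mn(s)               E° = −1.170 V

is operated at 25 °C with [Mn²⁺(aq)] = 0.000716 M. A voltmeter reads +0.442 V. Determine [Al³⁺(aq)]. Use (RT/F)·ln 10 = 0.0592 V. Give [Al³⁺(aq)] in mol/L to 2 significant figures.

The Mn²⁺/Mn couple has the larger reduction potential, so it is the cathode: E°cell = −1.170 − (−1.662) = +0.492 V and n = 6.
From the Nernst equation, log Q = n(E° − E)/0.0592 = 6·(+0.492 − (+0.442))/0.0592 = 5.068.
For 3 Mn²⁺(aq) + 2 Al(s) → 3 Mn(s) + 2 Al³⁺(aq), the reaction quotient is Q = [Al³⁺(aq)]^2 / [Mn²⁺(aq)]^3.
Substituting the known concentrations and solving, log [Al³⁺(aq)] = −2.184 and [Al³⁺(aq)] = 0.0065 M.

0.0065 M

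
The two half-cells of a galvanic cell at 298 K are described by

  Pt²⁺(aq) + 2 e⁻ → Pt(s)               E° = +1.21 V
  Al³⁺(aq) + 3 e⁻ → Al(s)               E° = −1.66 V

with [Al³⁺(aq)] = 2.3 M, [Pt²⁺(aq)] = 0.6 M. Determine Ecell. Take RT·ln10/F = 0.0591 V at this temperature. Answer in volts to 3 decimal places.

Pt²⁺/Pt is reduced (cathode, E° = +1.21 V) and Al³⁺/Al is oxidized (anode).
The standard potential is +1.21 − (−1.66) = +2.87 V and the balanced reaction transfers n = 6 electrons.
The balanced reaction is 3 Pt²⁺(aq) + 2 Al(s) → 3 Pt(s) + 2 Al³⁺(aq), so Q = [Al³⁺(aq)]^2 / [Pt²⁺(aq)]^3 = 24.5 and log Q = 1.389.
By the Nernst equation, E = +2.87 − (0.0591/6)·(1.389) = +2.856 V.

+2.856 V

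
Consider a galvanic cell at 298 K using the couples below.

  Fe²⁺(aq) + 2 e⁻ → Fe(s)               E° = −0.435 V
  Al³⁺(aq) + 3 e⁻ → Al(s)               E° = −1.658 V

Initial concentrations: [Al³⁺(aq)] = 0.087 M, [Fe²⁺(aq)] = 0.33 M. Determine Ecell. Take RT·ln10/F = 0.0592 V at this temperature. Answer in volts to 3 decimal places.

Fe²⁺/Fe is reduced (cathode, E° = −0.435 V) and Al³⁺/Al is oxidized (anode).
E°cell = −0.435 − (−1.658) = +1.223 V, with n = 6 electrons transferred.
Balancing gives 3 Fe²⁺(aq) + 2 Al(s) → 3 Fe(s) + 2 Al³⁺(aq); hence Q = [Al³⁺(aq)]^2 / [Fe²⁺(aq)]^3 = 0.211 (log Q = −0.677).
Applying E = E° − (RT ln10/nF)·log Q gives +1.223 − (0.0592/6)(−0.677) = +1.230 V.

+1.230 V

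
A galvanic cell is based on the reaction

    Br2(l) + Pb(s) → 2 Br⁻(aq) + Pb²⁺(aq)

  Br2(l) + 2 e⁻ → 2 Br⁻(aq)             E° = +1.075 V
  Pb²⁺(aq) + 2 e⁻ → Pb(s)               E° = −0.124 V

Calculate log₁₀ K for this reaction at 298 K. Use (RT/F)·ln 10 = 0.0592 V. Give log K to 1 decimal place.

The Br₂/Br⁻ couple is reduced (cathode); E°cell = +1.075 − (−0.124) = +1.199 V with n = 2.
At equilibrium E = 0, so log K = nE°cell / 0.0592 = (2)(+1.199) / 0.0592 = 40.5.

log K = 40.5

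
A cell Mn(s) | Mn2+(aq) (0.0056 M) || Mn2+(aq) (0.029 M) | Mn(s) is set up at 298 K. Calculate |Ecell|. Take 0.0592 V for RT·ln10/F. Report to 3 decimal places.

For a concentration cell E°cell = 0, since both electrodes use the same couple.
The compartment with the higher Mn2+(aq) concentration (0.029 M) acts as the cathode; ions are reduced there and produced at the dilute (0.0056 M) anode.
With n = 2, Ecell = −(0.0592/2)·log([dilute]/[conc]) = −(0.0592/2)·log(0.0056/0.029) = +0.021 V.

0.021 V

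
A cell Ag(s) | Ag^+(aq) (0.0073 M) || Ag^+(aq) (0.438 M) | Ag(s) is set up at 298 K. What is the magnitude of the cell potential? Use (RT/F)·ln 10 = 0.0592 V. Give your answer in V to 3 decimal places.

For a concentration cell E°cell = 0, since both electrodes use the same couple.
The compartment with the higher Ag^+(aq) concentration (0.438 M) acts as the cathode; ions are reduced there and produced at the dilute (0.0073 M) anode.
With n = 1, Ecell = −(0.0592/1)·log([dilute]/[conc]) = −(0.0592/1)·log(0.0073/0.438) = +0.105 V.

0.105 V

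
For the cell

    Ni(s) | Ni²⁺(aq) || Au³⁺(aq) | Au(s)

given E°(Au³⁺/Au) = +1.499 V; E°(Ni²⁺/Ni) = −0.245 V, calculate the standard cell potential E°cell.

+1.744 V

By convention the left-hand electrode in cell notation is the anode (oxidation) and the right-hand electrode is the cathode (reduction).
E°cell = E°(right) − E°(left) = +1.499 − (−0.245) = +1.744 V.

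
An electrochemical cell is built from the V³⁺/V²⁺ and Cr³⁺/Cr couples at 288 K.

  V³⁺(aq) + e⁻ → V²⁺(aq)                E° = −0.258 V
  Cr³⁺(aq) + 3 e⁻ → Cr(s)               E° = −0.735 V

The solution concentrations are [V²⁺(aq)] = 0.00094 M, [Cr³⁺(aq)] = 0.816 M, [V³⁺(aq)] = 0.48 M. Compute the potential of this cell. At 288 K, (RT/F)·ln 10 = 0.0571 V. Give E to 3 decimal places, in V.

Since E°(V³⁺/V²⁺) > E°(Cr³⁺/Cr), V³⁺/V²⁺ serves as the cathode.
E°cell = E°cat − E°an = −0.258 − (−0.735) = +0.477 V; n = 3.
Balancing gives 3 V³⁺(aq) + Cr(s) → 3 V²⁺(aq) + Cr³⁺(aq); hence Q = ([V²⁺(aq)]^3·[Cr³⁺(aq)]) / [V³⁺(aq)]^3 = 6.13×10^−9 (log Q = −8.213).
By the Nernst equation, E = +0.477 − (0.0571/3)·(−8.213) = +0.633 V.

+0.633 V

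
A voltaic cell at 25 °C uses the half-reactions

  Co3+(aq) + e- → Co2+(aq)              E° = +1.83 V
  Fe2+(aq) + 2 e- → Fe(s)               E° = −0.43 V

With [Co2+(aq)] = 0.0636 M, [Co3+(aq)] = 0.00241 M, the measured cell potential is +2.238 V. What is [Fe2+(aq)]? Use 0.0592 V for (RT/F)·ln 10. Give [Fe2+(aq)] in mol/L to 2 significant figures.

0.0079 M

The Co³⁺/Co²⁺ couple has the larger reduction potential, so it is the cathode: E°cell = +1.83 − (−0.43) = +2.26 V and n = 2.
Rearranging E = E° − (0.0592/n)·log Q gives log Q = 2(+2.26 − (+2.238))/0.0592 = 0.743.
Balancing electrons gives 2 Co3+(aq) + Fe(s) → 2 Co2+(aq) + Fe2+(aq); thus Q = ([Co2+(aq)]^2·[Fe2+(aq)]) / [Co3+(aq)]^2.
Isolating [Fe2+(aq)] in Q = 10^{0.743} yields log [Fe2+(aq)] = −2.100, i.e. 0.0079 M.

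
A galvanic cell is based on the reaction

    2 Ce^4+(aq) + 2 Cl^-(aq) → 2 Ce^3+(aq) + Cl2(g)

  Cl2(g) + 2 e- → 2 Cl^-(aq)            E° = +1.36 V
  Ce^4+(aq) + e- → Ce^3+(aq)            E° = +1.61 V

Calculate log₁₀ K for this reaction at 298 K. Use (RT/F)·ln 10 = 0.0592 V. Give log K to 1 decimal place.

The Ce⁴⁺/Ce³⁺ couple is reduced (cathode); E°cell = +1.61 − (+1.36) = +0.25 V with n = 2.
At equilibrium E = 0, so log K = nE°cell / 0.0592 = (2)(+0.25) / 0.0592 = 8.4.

log K = 8.4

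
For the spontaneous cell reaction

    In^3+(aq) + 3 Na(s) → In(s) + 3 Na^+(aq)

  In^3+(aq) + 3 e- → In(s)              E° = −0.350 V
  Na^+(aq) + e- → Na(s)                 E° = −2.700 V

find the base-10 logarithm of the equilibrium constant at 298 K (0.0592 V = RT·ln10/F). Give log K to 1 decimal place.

log K = 119.1

The In³⁺/In couple is reduced (cathode); E°cell = −0.350 − (−2.700) = +2.350 V with n = 3.
At equilibrium E = 0, so log K = nE°cell / 0.0592 = (3)(+2.350) / 0.0592 = 119.1.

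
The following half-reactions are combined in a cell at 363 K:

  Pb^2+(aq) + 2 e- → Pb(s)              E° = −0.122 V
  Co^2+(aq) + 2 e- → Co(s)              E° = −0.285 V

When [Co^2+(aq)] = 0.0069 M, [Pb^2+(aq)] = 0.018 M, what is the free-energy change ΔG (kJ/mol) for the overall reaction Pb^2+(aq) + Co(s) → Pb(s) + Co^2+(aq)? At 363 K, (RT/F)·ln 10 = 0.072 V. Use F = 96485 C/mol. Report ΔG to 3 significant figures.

−34.3 kJ/mol

E°cell = −0.122 − (−0.285) = +0.163 V; the balanced reaction transfers n = 2 electrons.
Here Q = [Co^2+(aq)] / [Pb^2+(aq)] = 0.383 (log Q = −0.416), giving E = +0.163 − (0.072/2)·(−0.416) = +0.1780 V.
Finally ΔG = −nFE = −(2)(96485 C/mol)(+0.1780 V) = −34.3 kJ/mol.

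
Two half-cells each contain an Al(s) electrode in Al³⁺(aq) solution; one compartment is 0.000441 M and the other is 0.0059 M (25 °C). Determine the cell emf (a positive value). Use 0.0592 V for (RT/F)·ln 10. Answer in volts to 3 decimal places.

0.022 V

For a concentration cell E°cell = 0, since both electrodes use the same couple.
The compartment with the higher Al³⁺(aq) concentration (0.0059 M) acts as the cathode; ions are reduced there and produced at the dilute (0.000441 M) anode.
With n = 3, Ecell = −(0.0592/3)·log([dilute]/[conc]) = −(0.0592/3)·log(0.000441/0.0059) = +0.022 V.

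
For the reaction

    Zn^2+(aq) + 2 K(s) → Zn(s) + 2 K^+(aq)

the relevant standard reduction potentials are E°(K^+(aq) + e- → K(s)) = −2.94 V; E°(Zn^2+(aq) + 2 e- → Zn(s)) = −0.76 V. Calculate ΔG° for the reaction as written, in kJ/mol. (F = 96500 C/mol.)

In the reaction as written Zn^2+(aq) is reduced, so the Zn²⁺/Zn couple is the cathode and K⁺/K is the anode.
E°cell = −0.76 − (−2.94) = +2.18 V; balancing electrons gives n = 2.
ΔG° = −nFE°cell = −(2)(96500)(+2.18) J/mol = −421 kJ/mol.

−421 kJ/mol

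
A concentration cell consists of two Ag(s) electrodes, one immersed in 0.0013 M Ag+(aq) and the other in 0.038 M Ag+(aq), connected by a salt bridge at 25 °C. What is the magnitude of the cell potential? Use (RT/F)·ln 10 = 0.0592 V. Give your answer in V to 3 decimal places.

0.087 V

For a concentration cell E°cell = 0, since both electrodes use the same couple.
The compartment with the higher Ag+(aq) concentration (0.038 M) acts as the cathode; ions are reduced there and produced at the dilute (0.0013 M) anode.
With n = 1, Ecell = −(0.0592/1)·log([dilute]/[conc]) = −(0.0592/1)·log(0.0013/0.038) = +0.087 V.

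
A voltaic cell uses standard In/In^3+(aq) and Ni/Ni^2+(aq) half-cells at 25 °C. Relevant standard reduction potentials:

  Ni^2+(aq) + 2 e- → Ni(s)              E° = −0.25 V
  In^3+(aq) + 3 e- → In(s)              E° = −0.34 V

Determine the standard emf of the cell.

Of the two couples in this cell, the one with the more positive reduction potential is reduced at the cathode: here that is Ni²⁺/Ni (−0.25 V); In³⁺/In (−0.34 V) is the anode.
E°cell = E°(cathode) − E°(anode) = −0.25 − (−0.34) = +0.09 V.

+0.09 V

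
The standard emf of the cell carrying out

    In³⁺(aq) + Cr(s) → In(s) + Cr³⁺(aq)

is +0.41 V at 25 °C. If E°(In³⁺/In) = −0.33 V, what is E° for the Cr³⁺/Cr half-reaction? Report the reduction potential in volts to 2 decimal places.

In the reaction as written the In³⁺/In couple is reduced (cathode) and Cr³⁺/Cr is oxidized (anode), so E°cell = E°(In³⁺/In) − E°(Cr³⁺/Cr).
E°(Cr³⁺/Cr) = E°(cathode) − E°cell = −0.33 − (+0.41) = −0.74 V.

−0.74 V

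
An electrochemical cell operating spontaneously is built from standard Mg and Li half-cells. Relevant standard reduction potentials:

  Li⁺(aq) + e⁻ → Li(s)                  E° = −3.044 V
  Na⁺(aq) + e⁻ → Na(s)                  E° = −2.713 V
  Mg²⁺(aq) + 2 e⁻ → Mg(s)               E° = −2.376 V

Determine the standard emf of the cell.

+0.668 V

Of the two couples in this cell, the one with the more positive reduction potential is reduced at the cathode: here that is Mg²⁺/Mg (−2.376 V); Li⁺/Li (−3.044 V) is the anode.
E°cell = E°(cathode) − E°(anode) = −2.376 − (−3.044) = +0.668 V.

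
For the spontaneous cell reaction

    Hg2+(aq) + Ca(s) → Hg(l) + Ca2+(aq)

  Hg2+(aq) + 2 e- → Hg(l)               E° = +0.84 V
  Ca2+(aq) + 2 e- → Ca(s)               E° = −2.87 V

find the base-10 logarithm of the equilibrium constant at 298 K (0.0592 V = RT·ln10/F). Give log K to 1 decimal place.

log K = 125.3

The Hg²⁺/Hg couple is reduced (cathode); E°cell = +0.84 − (−2.87) = +3.71 V with n = 2.
At equilibrium E = 0, so log K = nE°cell / 0.0592 = (2)(+3.71) / 0.0592 = 125.3.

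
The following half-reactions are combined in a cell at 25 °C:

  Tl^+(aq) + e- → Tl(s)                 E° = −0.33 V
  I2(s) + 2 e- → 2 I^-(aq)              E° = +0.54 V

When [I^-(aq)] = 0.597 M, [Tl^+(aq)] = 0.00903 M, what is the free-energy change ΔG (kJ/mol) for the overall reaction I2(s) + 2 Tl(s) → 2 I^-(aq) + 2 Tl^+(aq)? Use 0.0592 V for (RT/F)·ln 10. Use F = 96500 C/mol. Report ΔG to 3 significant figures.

E°cell = +0.54 − (−0.33) = +0.87 V; the balanced reaction transfers n = 2 electrons.
Here Q = [I^-(aq)]^2·[Tl^+(aq)]^2 = 2.91×10^−5 (log Q = −4.537), giving E = +0.87 − (0.0592/2)·(−4.537) = +1.0043 V.
Finally ΔG = −nFE = −(2)(96500 C/mol)(+1.0043 V) = −194 kJ/mol.

−194 kJ/mol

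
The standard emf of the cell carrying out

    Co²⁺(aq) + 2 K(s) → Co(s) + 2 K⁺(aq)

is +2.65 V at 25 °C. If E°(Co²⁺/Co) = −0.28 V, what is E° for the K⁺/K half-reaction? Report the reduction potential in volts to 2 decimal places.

−2.93 V

In the reaction as written the Co²⁺/Co couple is reduced (cathode) and K⁺/K is oxidized (anode), so E°cell = E°(Co²⁺/Co) − E°(K⁺/K).
E°(K⁺/K) = E°(cathode) − E°cell = −0.28 − (+2.65) = −2.93 V.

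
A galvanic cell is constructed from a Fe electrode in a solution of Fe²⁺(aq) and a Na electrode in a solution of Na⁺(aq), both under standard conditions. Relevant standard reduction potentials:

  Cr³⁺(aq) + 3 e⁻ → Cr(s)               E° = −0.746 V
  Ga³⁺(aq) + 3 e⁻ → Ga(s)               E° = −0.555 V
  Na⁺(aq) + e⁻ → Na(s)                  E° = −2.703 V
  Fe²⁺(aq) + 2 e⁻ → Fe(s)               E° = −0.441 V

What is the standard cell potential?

+2.262 V

Of the two couples in this cell, the one with the more positive reduction potential is reduced at the cathode: here that is Fe²⁺/Fe (−0.441 V); Na⁺/Na (−2.703 V) is the anode.
E°cell = E°(cathode) − E°(anode) = −0.441 − (−2.703) = +2.262 V.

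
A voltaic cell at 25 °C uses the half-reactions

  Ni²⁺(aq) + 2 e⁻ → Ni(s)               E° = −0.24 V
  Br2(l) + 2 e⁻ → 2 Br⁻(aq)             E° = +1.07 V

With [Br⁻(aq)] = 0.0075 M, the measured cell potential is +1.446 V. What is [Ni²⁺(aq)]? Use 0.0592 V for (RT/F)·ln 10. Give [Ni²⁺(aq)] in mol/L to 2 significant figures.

0.45 M

The Br₂/Br⁻ couple has the larger reduction potential, so it is the cathode: E°cell = +1.07 − (−0.24) = +1.31 V and n = 2.
Since E = E° − (0.0592/n)·log Q, log Q = n(E° − E)/0.0592 = −4.595.
The balanced reaction is Br2(l) + Ni(s) → 2 Br⁻(aq) + Ni²⁺(aq), so Q = [Br⁻(aq)]^2·[Ni²⁺(aq)].
Isolating [Ni²⁺(aq)] in Q = 10^{−4.595} yields log [Ni²⁺(aq)] = −0.345, i.e. 0.45 M.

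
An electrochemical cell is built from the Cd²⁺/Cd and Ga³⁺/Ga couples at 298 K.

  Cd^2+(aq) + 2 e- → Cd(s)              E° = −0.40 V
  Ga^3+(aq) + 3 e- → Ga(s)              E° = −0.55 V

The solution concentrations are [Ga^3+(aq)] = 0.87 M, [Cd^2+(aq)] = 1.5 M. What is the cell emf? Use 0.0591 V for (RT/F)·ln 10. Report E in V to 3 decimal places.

Cd²⁺/Cd is reduced (cathode, E° = −0.40 V) and Ga³⁺/Ga is oxidized (anode).
E°cell = E°cat − E°an = −0.40 − (−0.55) = +0.15 V; n = 6.
The balanced reaction is 3 Cd^2+(aq) + 2 Ga(s) → 3 Cd(s) + 2 Ga^3+(aq), so Q = [Ga^3+(aq)]^2 / [Cd^2+(aq)]^3 = 0.224 and log Q = −0.649.
E = E° − (0.0591/n)·log Q = +0.15 − (0.0591/6)(−0.649) = +0.156 V.

+0.156 V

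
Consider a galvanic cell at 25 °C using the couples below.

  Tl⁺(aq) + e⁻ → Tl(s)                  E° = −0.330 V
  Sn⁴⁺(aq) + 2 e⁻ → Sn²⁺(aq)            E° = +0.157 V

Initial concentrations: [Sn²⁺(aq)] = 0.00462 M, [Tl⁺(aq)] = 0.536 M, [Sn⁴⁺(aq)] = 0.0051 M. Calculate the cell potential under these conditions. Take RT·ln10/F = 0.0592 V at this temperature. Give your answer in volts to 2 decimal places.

Sn⁴⁺/Sn²⁺ is reduced (cathode, E° = +0.157 V) and Tl⁺/Tl is oxidized (anode).
E°cell = E°cat − E°an = +0.157 − (−0.330) = +0.487 V; n = 2.
Balancing gives Sn⁴⁺(aq) + 2 Tl(s) → Sn²⁺(aq) + 2 Tl⁺(aq); hence Q = ([Sn²⁺(aq)]·[Tl⁺(aq)]^2) / [Sn⁴⁺(aq)] = 0.26 (log Q = −0.585).
Applying E = E° − (RT ln10/nF)·log Q gives +0.487 − (0.0592/2)(−0.585) = +0.50 V.

+0.50 V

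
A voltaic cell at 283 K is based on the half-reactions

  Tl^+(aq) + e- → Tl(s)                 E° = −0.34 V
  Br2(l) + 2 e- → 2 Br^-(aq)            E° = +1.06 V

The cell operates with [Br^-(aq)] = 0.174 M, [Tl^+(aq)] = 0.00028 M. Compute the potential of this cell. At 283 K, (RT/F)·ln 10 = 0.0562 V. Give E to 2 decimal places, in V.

Since E°(Br₂/Br⁻) > E°(Tl⁺/Tl), Br₂/Br⁻ serves as the cathode.
E°cell = E°cat − E°an = +1.06 − (−0.34) = +1.40 V; n = 2.
Balancing gives Br2(l) + 2 Tl(s) → 2 Br^-(aq) + 2 Tl^+(aq); hence Q = [Br^-(aq)]^2·[Tl^+(aq)]^2 = 2.37×10^−9 (log Q = −8.625).
By the Nernst equation, E = +1.40 − (0.0562/2)·(−8.625) = +1.64 V.

+1.64 V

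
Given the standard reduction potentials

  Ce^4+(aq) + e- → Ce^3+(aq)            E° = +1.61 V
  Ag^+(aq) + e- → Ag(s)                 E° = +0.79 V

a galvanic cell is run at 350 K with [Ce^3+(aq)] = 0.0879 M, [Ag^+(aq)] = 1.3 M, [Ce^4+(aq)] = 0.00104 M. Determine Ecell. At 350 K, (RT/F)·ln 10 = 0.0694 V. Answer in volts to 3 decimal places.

+0.678 V

Since E°(Ce⁴⁺/Ce³⁺) > E°(Ag⁺/Ag), Ce⁴⁺/Ce³⁺ serves as the cathode.
E°cell = +1.61 − (+0.79) = +0.82 V, with n = 1 electron transferred.
The balanced reaction is Ce^4+(aq) + Ag(s) → Ce^3+(aq) + Ag^+(aq), so Q = ([Ce^3+(aq)]·[Ag^+(aq)]) / [Ce^4+(aq)] = 110 and log Q = 2.041.
E = E° − (0.0694/n)·log Q = +0.82 − (0.0694/1)(2.041) = +0.678 V.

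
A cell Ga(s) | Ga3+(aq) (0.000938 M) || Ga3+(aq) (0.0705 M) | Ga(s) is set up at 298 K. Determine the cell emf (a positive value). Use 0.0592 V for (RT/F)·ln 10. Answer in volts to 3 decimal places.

For a concentration cell E°cell = 0, since both electrodes use the same couple.
The compartment with the higher Ga3+(aq) concentration (0.0705 M) acts as the cathode; ions are reduced there and produced at the dilute (0.000938 M) anode.
With n = 3, Ecell = −(0.0592/3)·log([dilute]/[conc]) = −(0.0592/3)·log(0.000938/0.0705) = +0.037 V.

0.037 V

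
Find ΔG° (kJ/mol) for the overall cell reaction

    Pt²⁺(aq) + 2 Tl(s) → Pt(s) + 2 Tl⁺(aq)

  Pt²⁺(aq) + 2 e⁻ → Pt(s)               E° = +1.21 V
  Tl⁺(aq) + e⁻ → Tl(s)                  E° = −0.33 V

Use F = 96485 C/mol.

In the reaction as written Pt²⁺(aq) is reduced, so the Pt²⁺/Pt couple is the cathode and Tl⁺/Tl is the anode.
E°cell = +1.21 − (−0.33) = +1.54 V; balancing electrons gives n = 2.
ΔG° = −nFE°cell = −(2)(96485)(+1.54) J/mol = −297 kJ/mol.

−297 kJ/mol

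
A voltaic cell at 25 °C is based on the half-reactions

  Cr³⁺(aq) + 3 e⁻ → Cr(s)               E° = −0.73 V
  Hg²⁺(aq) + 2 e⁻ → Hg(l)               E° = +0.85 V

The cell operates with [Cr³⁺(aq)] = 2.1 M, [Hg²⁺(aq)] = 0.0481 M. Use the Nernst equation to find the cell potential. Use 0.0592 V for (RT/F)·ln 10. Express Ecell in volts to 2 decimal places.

Since E°(Hg²⁺/Hg) > E°(Cr³⁺/Cr), Hg²⁺/Hg serves as the cathode.
The standard potential is +0.85 − (−0.73) = +1.58 V and the balanced reaction transfers n = 6 electrons.
The balanced reaction is 3 Hg²⁺(aq) + 2 Cr(s) → 3 Hg(l) + 2 Cr³⁺(aq), so Q = [Cr³⁺(aq)]^2 / [Hg²⁺(aq)]^3 = 3.96×10^4 and log Q = 4.598.
E = E° − (0.0592/n)·log Q = +1.58 − (0.0592/6)(4.598) = +1.53 V.

+1.53 V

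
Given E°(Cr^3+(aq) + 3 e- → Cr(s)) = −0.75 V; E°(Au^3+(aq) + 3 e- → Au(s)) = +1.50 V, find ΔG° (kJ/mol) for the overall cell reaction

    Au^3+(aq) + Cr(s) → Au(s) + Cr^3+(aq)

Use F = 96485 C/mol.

−651 kJ/mol

In the reaction as written Au^3+(aq) is reduced, so the Au³⁺/Au couple is the cathode and Cr³⁺/Cr is the anode.
E°cell = +1.50 − (−0.75) = +2.25 V; balancing electrons gives n = 3.
ΔG° = −nFE°cell = −(3)(96485)(+2.25) J/mol = −651 kJ/mol.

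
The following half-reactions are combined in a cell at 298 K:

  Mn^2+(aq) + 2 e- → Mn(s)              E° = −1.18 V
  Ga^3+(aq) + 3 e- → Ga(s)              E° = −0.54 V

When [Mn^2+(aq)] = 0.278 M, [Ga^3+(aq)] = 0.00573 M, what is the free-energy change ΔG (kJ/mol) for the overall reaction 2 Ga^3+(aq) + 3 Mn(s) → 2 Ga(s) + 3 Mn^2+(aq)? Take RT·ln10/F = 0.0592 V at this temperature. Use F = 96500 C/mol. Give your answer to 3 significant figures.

E°cell = −0.54 − (−1.18) = +0.64 V; the balanced reaction transfers n = 6 electrons.
Q = [Mn^2+(aq)]^3 / [Ga^3+(aq)]^2 = 654, so log Q = 2.816 and E = +0.64 − (0.0592/6)(2.816) = +0.6122 V.
Finally ΔG = −nFE = −(6)(96500 C/mol)(+0.6122 V) = −354 kJ/mol.

−354 kJ/mol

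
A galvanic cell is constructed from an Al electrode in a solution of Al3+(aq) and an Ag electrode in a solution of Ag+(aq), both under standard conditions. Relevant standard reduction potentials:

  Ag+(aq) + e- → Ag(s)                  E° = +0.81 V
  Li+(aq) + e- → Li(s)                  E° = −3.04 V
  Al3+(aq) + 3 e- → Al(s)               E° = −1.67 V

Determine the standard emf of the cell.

+2.48 V

The Ag⁺/Ag couple has the higher E°, so Ag ion is reduced (cathode) and Al is oxidized (anode).
E°cell = E°(cathode) − E°(anode) = +0.81 − (−1.67) = +2.48 V.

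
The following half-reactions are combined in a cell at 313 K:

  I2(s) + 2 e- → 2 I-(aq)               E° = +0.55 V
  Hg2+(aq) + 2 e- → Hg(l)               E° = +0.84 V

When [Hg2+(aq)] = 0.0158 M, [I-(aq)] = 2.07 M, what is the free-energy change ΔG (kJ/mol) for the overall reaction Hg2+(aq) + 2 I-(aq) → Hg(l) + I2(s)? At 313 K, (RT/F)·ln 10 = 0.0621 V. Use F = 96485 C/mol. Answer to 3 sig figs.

With Hg²⁺/Hg reduced at the cathode, E°cell = +0.84 − (+0.55) = +0.29 V and n = 2.
The reaction quotient is 1 / ([Hg2+(aq)]·[I-(aq)]^2) = 14.8; by Nernst, E = +0.29 − (0.0621/2)(1.169) = +0.2537 V.
Finally ΔG = −nFE = −(2)(96485 C/mol)(+0.2537 V) = −49.0 kJ/mol.

−49.0 kJ/mol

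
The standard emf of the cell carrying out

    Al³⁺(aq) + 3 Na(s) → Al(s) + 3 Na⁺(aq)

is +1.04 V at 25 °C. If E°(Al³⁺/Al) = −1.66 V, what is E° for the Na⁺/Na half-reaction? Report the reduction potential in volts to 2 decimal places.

−2.70 V

In the reaction as written the Al³⁺/Al couple is reduced (cathode) and Na⁺/Na is oxidized (anode), so E°cell = E°(Al³⁺/Al) − E°(Na⁺/Na).
E°(Na⁺/Na) = E°(cathode) − E°cell = −1.66 − (+1.04) = −2.70 V.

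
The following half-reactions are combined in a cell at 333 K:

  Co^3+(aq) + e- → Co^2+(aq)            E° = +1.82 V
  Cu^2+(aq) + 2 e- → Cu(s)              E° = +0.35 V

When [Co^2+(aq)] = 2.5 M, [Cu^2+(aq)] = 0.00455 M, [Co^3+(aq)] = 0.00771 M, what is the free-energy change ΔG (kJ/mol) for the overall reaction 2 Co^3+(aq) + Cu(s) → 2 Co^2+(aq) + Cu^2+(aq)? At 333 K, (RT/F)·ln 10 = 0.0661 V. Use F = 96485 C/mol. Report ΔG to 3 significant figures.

E°cell = +1.82 − (+0.35) = +1.47 V; the balanced reaction transfers n = 2 electrons.
The reaction quotient is ([Co^2+(aq)]^2·[Cu^2+(aq)]) / [Co^3+(aq)]^2 = 478; by Nernst, E = +1.47 − (0.0661/2)(2.680) = +1.3814 V.
Finally ΔG = −nFE = −(2)(96485 C/mol)(+1.3814 V) = −267 kJ/mol.

−267 kJ/mol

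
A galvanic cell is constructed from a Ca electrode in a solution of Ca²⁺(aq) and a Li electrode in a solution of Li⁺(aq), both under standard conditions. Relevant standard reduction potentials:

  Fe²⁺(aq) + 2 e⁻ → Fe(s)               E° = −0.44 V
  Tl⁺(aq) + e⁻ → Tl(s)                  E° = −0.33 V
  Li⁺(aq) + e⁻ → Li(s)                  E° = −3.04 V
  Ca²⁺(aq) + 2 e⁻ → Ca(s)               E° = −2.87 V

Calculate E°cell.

The Ca²⁺/Ca couple has the higher E°, so Ca ion is reduced (cathode) and Li is oxidized (anode).
E°cell = E°(cathode) − E°(anode) = −2.87 − (−3.04) = +0.17 V.

+0.17 V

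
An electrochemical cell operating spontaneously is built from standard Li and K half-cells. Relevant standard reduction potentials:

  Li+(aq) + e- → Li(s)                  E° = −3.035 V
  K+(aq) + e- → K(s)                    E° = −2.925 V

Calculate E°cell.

+0.110 V

The K⁺/K couple has the higher E°, so K ion is reduced (cathode) and Li is oxidized (anode).
E°cell = E°(cathode) − E°(anode) = −2.925 − (−3.035) = +0.110 V.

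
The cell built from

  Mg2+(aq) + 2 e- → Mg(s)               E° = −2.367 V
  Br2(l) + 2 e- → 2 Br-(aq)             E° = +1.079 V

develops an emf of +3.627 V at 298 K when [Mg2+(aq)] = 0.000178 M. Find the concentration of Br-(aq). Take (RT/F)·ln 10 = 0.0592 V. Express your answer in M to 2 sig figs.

With Br₂/Br⁻ at the cathode and Mg²⁺/Mg at the anode, E°cell = +1.079 − (−2.367) = +3.446 V (n = 2).
From the Nernst equation, log Q = n(E° − E)/0.0592 = 2·(+3.446 − (+3.627))/0.0592 = −6.115.
The balanced reaction is Br2(l) + Mg(s) → 2 Br-(aq) + Mg2+(aq), so Q = [Br-(aq)]^2·[Mg2+(aq)].
Isolating [Br-(aq)] in Q = 10^{−6.115} yields log [Br-(aq)] = −1.183, i.e. 0.066 M.

0.066 M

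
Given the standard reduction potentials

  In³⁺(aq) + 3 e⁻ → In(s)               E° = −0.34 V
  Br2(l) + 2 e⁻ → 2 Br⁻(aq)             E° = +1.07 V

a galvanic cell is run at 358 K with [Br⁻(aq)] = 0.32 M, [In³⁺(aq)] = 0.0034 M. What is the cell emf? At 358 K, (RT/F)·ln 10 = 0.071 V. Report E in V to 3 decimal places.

+1.504 V

Since E°(Br₂/Br⁻) > E°(In³⁺/In), Br₂/Br⁻ serves as the cathode.
E°cell = +1.07 − (−0.34) = +1.41 V, with n = 6 electrons transferred.
The balanced reaction is 3 Br2(l) + 2 In(s) → 6 Br⁻(aq) + 2 In³⁺(aq), so Q = [Br⁻(aq)]^6·[In³⁺(aq)]^2 = 1.24×10^−8 and log Q = −7.906.
E = E° − (0.071/n)·log Q = +1.41 − (0.071/6)(−7.906) = +1.504 V.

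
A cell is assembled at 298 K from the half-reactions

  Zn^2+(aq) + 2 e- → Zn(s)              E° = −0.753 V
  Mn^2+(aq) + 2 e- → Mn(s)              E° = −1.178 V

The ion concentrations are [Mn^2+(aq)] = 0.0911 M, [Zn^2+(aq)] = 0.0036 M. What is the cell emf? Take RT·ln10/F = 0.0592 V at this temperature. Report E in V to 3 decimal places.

The Zn²⁺/Zn couple has the more positive E°, so it is the cathode; Mn²⁺/Mn is the anode.
E°cell = −0.753 − (−1.178) = +0.425 V, with n = 2 electrons transferred.
For the overall reaction Zn^2+(aq) + Mn(s) → Zn(s) + Mn^2+(aq), Q = [Mn^2+(aq)] / [Zn^2+(aq)] = 25.3, giving log Q = 1.403.
By the Nernst equation, E = +0.425 − (0.0592/2)·(1.403) = +0.383 V.

+0.383 V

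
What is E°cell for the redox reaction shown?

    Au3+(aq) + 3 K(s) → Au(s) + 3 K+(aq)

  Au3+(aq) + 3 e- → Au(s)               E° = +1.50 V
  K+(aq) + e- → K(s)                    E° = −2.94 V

+4.44 V

In the reaction as written, Au3+(aq) is reduced (cathode) and K+(aq) is produced by oxidation at the anode.
E°cell = E°(cathode) − E°(anode) = +1.50 − (−2.94) = +4.44 V.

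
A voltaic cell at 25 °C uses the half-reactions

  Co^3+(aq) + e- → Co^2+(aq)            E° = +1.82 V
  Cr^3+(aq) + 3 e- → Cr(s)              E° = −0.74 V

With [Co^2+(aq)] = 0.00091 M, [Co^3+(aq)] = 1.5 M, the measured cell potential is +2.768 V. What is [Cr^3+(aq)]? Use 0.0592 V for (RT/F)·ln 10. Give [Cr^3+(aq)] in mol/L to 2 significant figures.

0.13 M

The Co³⁺/Co²⁺ couple has the larger reduction potential, so it is the cathode: E°cell = +1.82 − (−0.74) = +2.56 V and n = 3.
Rearranging E = E° − (0.0592/n)·log Q gives log Q = 3(+2.56 − (+2.768))/0.0592 = −10.541.
Balancing electrons gives 3 Co^3+(aq) + Cr(s) → 3 Co^2+(aq) + Cr^3+(aq); thus Q = ([Co^2+(aq)]^3·[Cr^3+(aq)]) / [Co^3+(aq)]^3.
Substituting the known concentrations and solving, log [Cr^3+(aq)] = −0.890 and [Cr^3+(aq)] = 0.13 M.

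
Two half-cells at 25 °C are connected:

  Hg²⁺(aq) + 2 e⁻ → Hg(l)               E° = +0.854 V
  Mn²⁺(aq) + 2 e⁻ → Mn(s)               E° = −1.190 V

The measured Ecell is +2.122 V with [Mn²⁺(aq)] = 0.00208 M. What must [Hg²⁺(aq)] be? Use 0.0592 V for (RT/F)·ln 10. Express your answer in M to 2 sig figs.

0.90 M

Hg²⁺/Hg is the cathode (higher E°); E°cell = +0.854 − (−1.190) = +2.044 V with n = 2.
Since E = E° − (0.0592/n)·log Q, log Q = n(E° − E)/0.0592 = −2.635.
The balanced reaction is Hg²⁺(aq) + Mn(s) → Hg(l) + Mn²⁺(aq), so Q = [Mn²⁺(aq)] / [Hg²⁺(aq)].
Substituting the known concentrations and solving, log [Hg²⁺(aq)] = −0.047 and [Hg²⁺(aq)] = 0.90 M.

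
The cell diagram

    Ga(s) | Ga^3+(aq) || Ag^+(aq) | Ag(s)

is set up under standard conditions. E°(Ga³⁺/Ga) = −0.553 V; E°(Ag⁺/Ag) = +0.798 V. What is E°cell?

+1.351 V

By convention the left-hand electrode in cell notation is the anode (oxidation) and the right-hand electrode is the cathode (reduction).
E°cell = E°(right) − E°(left) = +0.798 − (−0.553) = +1.351 V.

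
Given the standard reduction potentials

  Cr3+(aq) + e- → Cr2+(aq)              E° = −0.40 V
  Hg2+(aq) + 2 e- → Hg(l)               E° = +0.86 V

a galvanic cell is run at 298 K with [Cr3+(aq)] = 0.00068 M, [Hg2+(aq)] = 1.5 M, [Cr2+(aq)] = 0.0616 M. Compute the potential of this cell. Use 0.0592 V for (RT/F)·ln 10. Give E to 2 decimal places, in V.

Since E°(Hg²⁺/Hg) > E°(Cr³⁺/Cr²⁺), Hg²⁺/Hg serves as the cathode.
E°cell = E°cat − E°an = +0.86 − (−0.40) = +1.26 V; n = 2.
The balanced reaction is Hg2+(aq) + 2 Cr2+(aq) → Hg(l) + 2 Cr3+(aq), so Q = [Cr3+(aq)]^2 / ([Hg2+(aq)]·[Cr2+(aq)]^2) = 8.12×10^−5 and log Q = −4.090.
Applying E = E° − (RT ln10/nF)·log Q gives +1.26 − (0.0592/2)(−4.090) = +1.38 V.

+1.38 V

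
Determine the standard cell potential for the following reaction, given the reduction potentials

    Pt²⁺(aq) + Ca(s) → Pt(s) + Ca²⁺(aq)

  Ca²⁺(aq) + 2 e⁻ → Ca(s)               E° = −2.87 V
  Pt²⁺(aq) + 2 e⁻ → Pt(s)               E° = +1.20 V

+4.07 V

In the reaction as written, Pt²⁺(aq) is reduced (cathode) and Ca²⁺(aq) is produced by oxidation at the anode.
E°cell = E°(cathode) − E°(anode) = +1.20 − (−2.87) = +4.07 V.
The positive value indicates the reaction is spontaneous as written.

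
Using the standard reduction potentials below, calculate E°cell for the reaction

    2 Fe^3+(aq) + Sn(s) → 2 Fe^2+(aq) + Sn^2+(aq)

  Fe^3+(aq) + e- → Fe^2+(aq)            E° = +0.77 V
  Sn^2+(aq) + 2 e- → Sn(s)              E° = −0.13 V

+0.90 V

Fe^3+(aq) gains electrons, so the Fe³⁺/Fe²⁺ couple is the cathode; the Sn²⁺/Sn couple is the anode.
E°cell = E°(cathode) − E°(anode) = +0.77 − (−0.13) = +0.90 V.
The positive value indicates the reaction is spontaneous as written.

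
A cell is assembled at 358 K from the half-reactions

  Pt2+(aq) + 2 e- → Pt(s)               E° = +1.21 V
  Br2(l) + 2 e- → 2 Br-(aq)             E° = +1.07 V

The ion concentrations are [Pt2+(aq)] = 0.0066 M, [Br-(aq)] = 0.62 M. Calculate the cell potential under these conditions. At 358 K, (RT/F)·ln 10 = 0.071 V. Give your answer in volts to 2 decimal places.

Since E°(Pt²⁺/Pt) > E°(Br₂/Br⁻), Pt²⁺/Pt serves as the cathode.
E°cell = +1.21 − (+1.07) = +0.14 V, with n = 2 electrons transferred.
Balancing gives Pt2+(aq) + 2 Br-(aq) → Pt(s) + Br2(l); hence Q = 1 / ([Pt2+(aq)]·[Br-(aq)]^2) = 394 (log Q = 2.596).
By the Nernst equation, E = +0.14 − (0.071/2)·(2.596) = +0.05 V.

+0.05 V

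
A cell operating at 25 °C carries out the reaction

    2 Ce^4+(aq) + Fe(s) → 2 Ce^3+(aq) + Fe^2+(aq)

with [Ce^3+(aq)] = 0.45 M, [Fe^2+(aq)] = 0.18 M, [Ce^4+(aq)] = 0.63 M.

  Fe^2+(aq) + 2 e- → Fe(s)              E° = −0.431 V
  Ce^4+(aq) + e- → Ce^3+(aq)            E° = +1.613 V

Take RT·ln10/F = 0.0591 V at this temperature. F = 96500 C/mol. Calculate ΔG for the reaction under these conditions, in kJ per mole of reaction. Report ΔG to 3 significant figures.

−400 kJ/mol

The standard cell potential is +1.613 − (−0.431) = +2.044 V, with n = 2 electrons in the balanced equation.
Here Q = ([Ce^3+(aq)]^2·[Fe^2+(aq)]) / [Ce^4+(aq)]^2 = 0.0918 (log Q = −1.037), giving E = +2.044 − (0.0591/2)·(−1.037) = +2.0746 V.
Finally ΔG = −nFE = −(2)(96500 C/mol)(+2.0746 V) = −400 kJ/mol.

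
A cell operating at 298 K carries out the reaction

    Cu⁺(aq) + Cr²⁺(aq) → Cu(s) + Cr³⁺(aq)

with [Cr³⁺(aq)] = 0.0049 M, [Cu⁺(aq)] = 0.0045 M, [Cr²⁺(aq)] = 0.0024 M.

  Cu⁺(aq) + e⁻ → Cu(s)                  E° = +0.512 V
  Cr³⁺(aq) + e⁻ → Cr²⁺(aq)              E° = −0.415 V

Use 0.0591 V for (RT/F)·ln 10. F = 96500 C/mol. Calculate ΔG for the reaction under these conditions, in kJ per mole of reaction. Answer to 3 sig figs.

−74.3 kJ/mol

E°cell = +0.512 − (−0.415) = +0.927 V; the balanced reaction transfers n = 1 electron.
Here Q = [Cr³⁺(aq)] / ([Cu⁺(aq)]·[Cr²⁺(aq)]) = 454 (log Q = 2.657), giving E = +0.927 − (0.0591/1)·(2.657) = +0.7700 V.
Finally ΔG = −nFE = −(1)(96500 C/mol)(+0.7700 V) = −74.3 kJ/mol.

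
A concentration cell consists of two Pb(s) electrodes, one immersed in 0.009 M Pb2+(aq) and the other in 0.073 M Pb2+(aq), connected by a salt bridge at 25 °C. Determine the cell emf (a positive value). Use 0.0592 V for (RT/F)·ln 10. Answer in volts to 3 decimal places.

0.027 V

For a concentration cell E°cell = 0, since both electrodes use the same couple.
The compartment with the higher Pb2+(aq) concentration (0.073 M) acts as the cathode; ions are reduced there and produced at the dilute (0.009 M) anode.
With n = 2, Ecell = −(0.0592/2)·log([dilute]/[conc]) = −(0.0592/2)·log(0.009/0.073) = +0.027 V.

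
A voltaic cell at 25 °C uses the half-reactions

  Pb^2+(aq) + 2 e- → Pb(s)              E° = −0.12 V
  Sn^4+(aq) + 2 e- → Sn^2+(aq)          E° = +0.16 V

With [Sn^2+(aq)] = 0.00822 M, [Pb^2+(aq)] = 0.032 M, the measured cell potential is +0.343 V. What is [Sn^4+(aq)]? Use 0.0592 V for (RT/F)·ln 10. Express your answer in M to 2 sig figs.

Sn⁴⁺/Sn²⁺ is the cathode (higher E°); E°cell = +0.16 − (−0.12) = +0.28 V with n = 2.
Rearranging E = E° − (0.0592/n)·log Q gives log Q = 2(+0.28 − (+0.343))/0.0592 = −2.128.
The balanced reaction is Sn^4+(aq) + Pb(s) → Sn^2+(aq) + Pb^2+(aq), so Q = ([Sn^2+(aq)]·[Pb^2+(aq)]) / [Sn^4+(aq)].
Solving for the unknown gives log [Sn^4+(aq)] = −1.452, so [Sn^4+(aq)] ≈ 0.035 M.

0.035 M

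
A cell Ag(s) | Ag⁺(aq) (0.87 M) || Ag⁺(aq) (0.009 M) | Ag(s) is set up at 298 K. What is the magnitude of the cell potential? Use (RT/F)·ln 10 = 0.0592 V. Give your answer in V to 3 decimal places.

For a concentration cell E°cell = 0, since both electrodes use the same couple.
The compartment with the higher Ag⁺(aq) concentration (0.87 M) acts as the cathode; ions are reduced there and produced at the dilute (0.009 M) anode.
With n = 1, Ecell = −(0.0592/1)·log([dilute]/[conc]) = −(0.0592/1)·log(0.009/0.87) = +0.118 V.

0.118 V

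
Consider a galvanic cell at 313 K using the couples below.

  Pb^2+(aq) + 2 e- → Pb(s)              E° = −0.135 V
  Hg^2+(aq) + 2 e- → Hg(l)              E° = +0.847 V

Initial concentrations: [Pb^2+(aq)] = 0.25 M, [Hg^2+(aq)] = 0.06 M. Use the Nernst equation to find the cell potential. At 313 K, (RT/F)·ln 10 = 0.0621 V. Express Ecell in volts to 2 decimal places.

+0.96 V

Since E°(Hg²⁺/Hg) > E°(Pb²⁺/Pb), Hg²⁺/Hg serves as the cathode.
The standard potential is +0.847 − (−0.135) = +0.982 V and the balanced reaction transfers n = 2 electrons.
For the overall reaction Hg^2+(aq) + Pb(s) → Hg(l) + Pb^2+(aq), Q = [Pb^2+(aq)] / [Hg^2+(aq)] = 4.17, giving log Q = 0.620.
Applying E = E° − (RT ln10/nF)·log Q gives +0.982 − (0.0621/2)(0.620) = +0.96 V.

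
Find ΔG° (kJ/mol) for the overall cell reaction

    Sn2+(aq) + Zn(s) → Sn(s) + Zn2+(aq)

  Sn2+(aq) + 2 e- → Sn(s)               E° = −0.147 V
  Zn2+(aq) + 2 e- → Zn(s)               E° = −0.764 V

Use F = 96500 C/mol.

In the reaction as written Sn2+(aq) is reduced, so the Sn²⁺/Sn couple is the cathode and Zn²⁺/Zn is the anode.
E°cell = −0.147 − (−0.764) = +0.617 V; balancing electrons gives n = 2.
ΔG° = −nFE°cell = −(2)(96500)(+0.617) J/mol = −119 kJ/mol.

−119 kJ/mol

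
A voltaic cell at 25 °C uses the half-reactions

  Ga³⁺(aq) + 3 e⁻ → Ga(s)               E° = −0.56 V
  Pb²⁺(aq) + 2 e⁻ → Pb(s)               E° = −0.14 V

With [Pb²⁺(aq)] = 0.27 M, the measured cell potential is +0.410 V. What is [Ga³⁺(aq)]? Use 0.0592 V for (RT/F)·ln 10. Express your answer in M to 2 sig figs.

0.45 M

With Pb²⁺/Pb at the cathode and Ga³⁺/Ga at the anode, E°cell = −0.14 − (−0.56) = +0.42 V (n = 6).
Since E = E° − (0.0592/n)·log Q, log Q = n(E° − E)/0.0592 = 1.014.
Balancing electrons gives 3 Pb²⁺(aq) + 2 Ga(s) → 3 Pb(s) + 2 Ga³⁺(aq); thus Q = [Ga³⁺(aq)]^2 / [Pb²⁺(aq)]^3.
Substituting the known concentrations and solving, log [Ga³⁺(aq)] = −0.346 and [Ga³⁺(aq)] = 0.45 M.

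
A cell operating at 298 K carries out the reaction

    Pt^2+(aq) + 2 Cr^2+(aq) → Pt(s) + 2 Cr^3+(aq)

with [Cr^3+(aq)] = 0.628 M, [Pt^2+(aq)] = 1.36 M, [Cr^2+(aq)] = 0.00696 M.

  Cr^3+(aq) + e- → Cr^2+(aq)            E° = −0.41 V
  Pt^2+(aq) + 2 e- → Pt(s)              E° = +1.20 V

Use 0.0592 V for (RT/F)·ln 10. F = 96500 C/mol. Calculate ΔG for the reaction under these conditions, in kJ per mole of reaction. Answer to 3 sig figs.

E°cell = +1.20 − (−0.41) = +1.61 V; the balanced reaction transfers n = 2 electrons.
Here Q = [Cr^3+(aq)]^2 / ([Pt^2+(aq)]·[Cr^2+(aq)]^2) = 5.99×10^3 (log Q = 3.777), giving E = +1.61 − (0.0592/2)·(3.777) = +1.4982 V.
ΔG = −nFE = −(2)(96500)(+1.4982) J/mol = −289 kJ/mol.

−289 kJ/mol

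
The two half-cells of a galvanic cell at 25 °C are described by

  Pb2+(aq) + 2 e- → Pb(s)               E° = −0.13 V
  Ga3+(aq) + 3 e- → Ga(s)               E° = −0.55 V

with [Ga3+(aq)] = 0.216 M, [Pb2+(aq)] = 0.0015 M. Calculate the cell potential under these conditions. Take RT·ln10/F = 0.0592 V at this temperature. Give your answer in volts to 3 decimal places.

Pb²⁺/Pb is reduced (cathode, E° = −0.13 V) and Ga³⁺/Ga is oxidized (anode).
The standard potential is −0.13 − (−0.55) = +0.42 V and the balanced reaction transfers n = 6 electrons.
Balancing gives 3 Pb2+(aq) + 2 Ga(s) → 3 Pb(s) + 2 Ga3+(aq); hence Q = [Ga3+(aq)]^2 / [Pb2+(aq)]^3 = 1.38×10^7 (log Q = 7.141).
E = E° − (0.0592/n)·log Q = +0.42 − (0.0592/6)(7.141) = +0.350 V.

+0.350 V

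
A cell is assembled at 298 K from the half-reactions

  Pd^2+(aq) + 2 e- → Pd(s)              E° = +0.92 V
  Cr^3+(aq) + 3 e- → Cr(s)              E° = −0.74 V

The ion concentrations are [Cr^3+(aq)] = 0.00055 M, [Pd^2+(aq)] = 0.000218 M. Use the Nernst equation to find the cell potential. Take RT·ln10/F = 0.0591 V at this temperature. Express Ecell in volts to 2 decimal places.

+1.62 V

The Pd²⁺/Pd couple has the more positive E°, so it is the cathode; Cr³⁺/Cr is the anode.
E°cell = E°cat − E°an = +0.92 − (−0.74) = +1.66 V; n = 6.
Balancing gives 3 Pd^2+(aq) + 2 Cr(s) → 3 Pd(s) + 2 Cr^3+(aq); hence Q = [Cr^3+(aq)]^2 / [Pd^2+(aq)]^3 = 2.92×10^4 (log Q = 4.465).
E = E° − (0.0591/n)·log Q = +1.66 − (0.0591/6)(4.465) = +1.62 V.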